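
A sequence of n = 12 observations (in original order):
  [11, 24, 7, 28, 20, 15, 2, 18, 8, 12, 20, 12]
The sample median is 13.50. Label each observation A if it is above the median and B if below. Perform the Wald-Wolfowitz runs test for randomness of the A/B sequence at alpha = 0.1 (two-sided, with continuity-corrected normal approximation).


Step 1: Compute median = 13.50; label A = above, B = below.
Labels in order: BABAAABABBAB  (n_A = 6, n_B = 6)
Step 2: Count runs R = 9.
Step 3: Under H0 (random ordering), E[R] = 2*n_A*n_B/(n_A+n_B) + 1 = 2*6*6/12 + 1 = 7.0000.
        Var[R] = 2*n_A*n_B*(2*n_A*n_B - n_A - n_B) / ((n_A+n_B)^2 * (n_A+n_B-1)) = 4320/1584 = 2.7273.
        SD[R] = 1.6514.
Step 4: Continuity-corrected z = (R - 0.5 - E[R]) / SD[R] = (9 - 0.5 - 7.0000) / 1.6514 = 0.9083.
Step 5: Two-sided p-value via normal approximation = 2*(1 - Phi(|z|)) = 0.363722.
Step 6: alpha = 0.1. fail to reject H0.

R = 9, z = 0.9083, p = 0.363722, fail to reject H0.


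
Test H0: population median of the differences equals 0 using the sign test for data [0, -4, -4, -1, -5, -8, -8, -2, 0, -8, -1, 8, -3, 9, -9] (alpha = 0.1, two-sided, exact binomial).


Step 1: Discard zero differences. Original n = 15; n_eff = number of nonzero differences = 13.
Nonzero differences (with sign): -4, -4, -1, -5, -8, -8, -2, -8, -1, +8, -3, +9, -9
Step 2: Count signs: positive = 2, negative = 11.
Step 3: Under H0: P(positive) = 0.5, so the number of positives S ~ Bin(13, 0.5).
Step 4: Two-sided exact p-value = sum of Bin(13,0.5) probabilities at or below the observed probability = 0.022461.
Step 5: alpha = 0.1. reject H0.

n_eff = 13, pos = 2, neg = 11, p = 0.022461, reject H0.


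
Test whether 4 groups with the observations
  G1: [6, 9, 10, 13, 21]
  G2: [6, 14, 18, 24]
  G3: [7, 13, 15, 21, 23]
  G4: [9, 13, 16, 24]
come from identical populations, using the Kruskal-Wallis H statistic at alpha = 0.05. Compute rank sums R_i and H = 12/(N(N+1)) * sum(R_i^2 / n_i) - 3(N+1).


Step 1: Combine all N = 18 observations and assign midranks.
sorted (value, group, rank): (6,G1,1.5), (6,G2,1.5), (7,G3,3), (9,G1,4.5), (9,G4,4.5), (10,G1,6), (13,G1,8), (13,G3,8), (13,G4,8), (14,G2,10), (15,G3,11), (16,G4,12), (18,G2,13), (21,G1,14.5), (21,G3,14.5), (23,G3,16), (24,G2,17.5), (24,G4,17.5)
Step 2: Sum ranks within each group.
R_1 = 34.5 (n_1 = 5)
R_2 = 42 (n_2 = 4)
R_3 = 52.5 (n_3 = 5)
R_4 = 42 (n_4 = 4)
Step 3: H = 12/(N(N+1)) * sum(R_i^2/n_i) - 3(N+1)
     = 12/(18*19) * (34.5^2/5 + 42^2/4 + 52.5^2/5 + 42^2/4) - 3*19
     = 0.035088 * 1671.3 - 57
     = 1.642105.
Step 4: Ties present; correction factor C = 1 - 48/(18^3 - 18) = 0.991744. Corrected H = 1.642105 / 0.991744 = 1.655775.
Step 5: Under H0, H ~ chi^2(3); p-value = 0.646810.
Step 6: alpha = 0.05. fail to reject H0.

H = 1.6558, df = 3, p = 0.646810, fail to reject H0.


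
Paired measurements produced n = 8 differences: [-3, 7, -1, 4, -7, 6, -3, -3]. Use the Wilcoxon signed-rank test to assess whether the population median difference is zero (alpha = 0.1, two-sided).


Step 1: Drop any zero differences (none here) and take |d_i|.
|d| = [3, 7, 1, 4, 7, 6, 3, 3]
Step 2: Midrank |d_i| (ties get averaged ranks).
ranks: |3|->3, |7|->7.5, |1|->1, |4|->5, |7|->7.5, |6|->6, |3|->3, |3|->3
Step 3: Attach original signs; sum ranks with positive sign and with negative sign.
W+ = 7.5 + 5 + 6 = 18.5
W- = 3 + 1 + 7.5 + 3 + 3 = 17.5
(Check: W+ + W- = 36 should equal n(n+1)/2 = 36.)
Step 4: Test statistic W = min(W+, W-) = 17.5.
Step 5: Ties in |d|, so use the tie-corrected normal approximation.
        E[W] = n(n+1)/4 = 8*9/4 = 18.
        Tie groups: |d|=3 (t=3), |d|=7 (t=2); sum(t^3 - t) = 30.
        Var[W] = n(n+1)(2n+1)/24 - sum(t^3-t)/48 = 1224/24 - 30/48 = 50.375.
        z = (W - E[W]) / sqrt(Var[W]) = (17.5 - 18) / 7.0975 = -0.0704.
        Two-sided p = 2*Phi(z) = 0.943838.
Step 6: alpha = 0.1. fail to reject H0.

W+ = 18.5, W- = 17.5, W = min = 17.5, p = 0.943838, fail to reject H0.


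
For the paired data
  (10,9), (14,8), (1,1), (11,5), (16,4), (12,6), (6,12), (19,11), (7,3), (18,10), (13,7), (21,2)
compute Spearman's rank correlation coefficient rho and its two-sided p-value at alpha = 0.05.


Step 1: Rank x and y separately (midranks; no ties here).
rank(x): 10->4, 14->8, 1->1, 11->5, 16->9, 12->6, 6->2, 19->11, 7->3, 18->10, 13->7, 21->12
rank(y): 9->9, 8->8, 1->1, 5->5, 4->4, 6->6, 12->12, 11->11, 3->3, 10->10, 7->7, 2->2
Step 2: d_i = R_x(i) - R_y(i); compute d_i^2.
  (4-9)^2=25, (8-8)^2=0, (1-1)^2=0, (5-5)^2=0, (9-4)^2=25, (6-6)^2=0, (2-12)^2=100, (11-11)^2=0, (3-3)^2=0, (10-10)^2=0, (7-7)^2=0, (12-2)^2=100
sum(d^2) = 250.
Step 3: rho = 1 - 6*250 / (12*(12^2 - 1)) = 1 - 1500/1716 = 0.125874.
Step 4: Under H0, t = rho * sqrt((n-2)/(1-rho^2)) = 0.4012 ~ t(10).
Step 5: Two-sided p-value from the t-distribution with 10 df = 0.696683.
Step 6: alpha = 0.05. fail to reject H0.

rho = 0.1259, p = 0.696683, fail to reject H0 at alpha = 0.05.


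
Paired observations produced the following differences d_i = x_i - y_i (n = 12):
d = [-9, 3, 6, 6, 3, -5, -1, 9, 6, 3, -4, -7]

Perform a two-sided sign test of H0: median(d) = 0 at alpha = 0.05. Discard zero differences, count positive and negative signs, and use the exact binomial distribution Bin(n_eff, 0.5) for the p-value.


Step 1: Discard zero differences. Original n = 12; n_eff = number of nonzero differences = 12.
Nonzero differences (with sign): -9, +3, +6, +6, +3, -5, -1, +9, +6, +3, -4, -7
Step 2: Count signs: positive = 7, negative = 5.
Step 3: Under H0: P(positive) = 0.5, so the number of positives S ~ Bin(12, 0.5).
Step 4: Two-sided exact p-value = sum of Bin(12,0.5) probabilities at or below the observed probability = 0.774414.
Step 5: alpha = 0.05. fail to reject H0.

n_eff = 12, pos = 7, neg = 5, p = 0.774414, fail to reject H0.


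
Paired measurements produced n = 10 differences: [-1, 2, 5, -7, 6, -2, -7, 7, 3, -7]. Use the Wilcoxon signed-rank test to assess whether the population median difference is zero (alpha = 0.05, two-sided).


Step 1: Drop any zero differences (none here) and take |d_i|.
|d| = [1, 2, 5, 7, 6, 2, 7, 7, 3, 7]
Step 2: Midrank |d_i| (ties get averaged ranks).
ranks: |1|->1, |2|->2.5, |5|->5, |7|->8.5, |6|->6, |2|->2.5, |7|->8.5, |7|->8.5, |3|->4, |7|->8.5
Step 3: Attach original signs; sum ranks with positive sign and with negative sign.
W+ = 2.5 + 5 + 6 + 8.5 + 4 = 26
W- = 1 + 8.5 + 2.5 + 8.5 + 8.5 = 29
(Check: W+ + W- = 55 should equal n(n+1)/2 = 55.)
Step 4: Test statistic W = min(W+, W-) = 26.
Step 5: Ties in |d|, so use the tie-corrected normal approximation.
        E[W] = n(n+1)/4 = 10*11/4 = 27.5.
        Tie groups: |d|=2 (t=2), |d|=7 (t=4); sum(t^3 - t) = 66.
        Var[W] = n(n+1)(2n+1)/24 - sum(t^3-t)/48 = 2310/24 - 66/48 = 94.875.
        z = (W - E[W]) / sqrt(Var[W]) = (26 - 27.5) / 9.7404 = -0.1540.
        Two-sided p = 2*Phi(z) = 0.877611.
Step 6: alpha = 0.05. fail to reject H0.

W+ = 26, W- = 29, W = min = 26, p = 0.877611, fail to reject H0.


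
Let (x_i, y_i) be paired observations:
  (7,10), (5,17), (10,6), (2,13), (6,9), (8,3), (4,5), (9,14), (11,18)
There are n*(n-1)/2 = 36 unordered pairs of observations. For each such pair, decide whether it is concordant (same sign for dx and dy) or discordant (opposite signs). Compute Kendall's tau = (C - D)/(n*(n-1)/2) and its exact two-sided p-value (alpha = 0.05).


Step 1: Enumerate the 36 unordered pairs (i,j) with i<j and classify each by sign(x_j-x_i) * sign(y_j-y_i).
  (1,2):dx=-2,dy=+7->D; (1,3):dx=+3,dy=-4->D; (1,4):dx=-5,dy=+3->D; (1,5):dx=-1,dy=-1->C
  (1,6):dx=+1,dy=-7->D; (1,7):dx=-3,dy=-5->C; (1,8):dx=+2,dy=+4->C; (1,9):dx=+4,dy=+8->C
  (2,3):dx=+5,dy=-11->D; (2,4):dx=-3,dy=-4->C; (2,5):dx=+1,dy=-8->D; (2,6):dx=+3,dy=-14->D
  (2,7):dx=-1,dy=-12->C; (2,8):dx=+4,dy=-3->D; (2,9):dx=+6,dy=+1->C; (3,4):dx=-8,dy=+7->D
  (3,5):dx=-4,dy=+3->D; (3,6):dx=-2,dy=-3->C; (3,7):dx=-6,dy=-1->C; (3,8):dx=-1,dy=+8->D
  (3,9):dx=+1,dy=+12->C; (4,5):dx=+4,dy=-4->D; (4,6):dx=+6,dy=-10->D; (4,7):dx=+2,dy=-8->D
  (4,8):dx=+7,dy=+1->C; (4,9):dx=+9,dy=+5->C; (5,6):dx=+2,dy=-6->D; (5,7):dx=-2,dy=-4->C
  (5,8):dx=+3,dy=+5->C; (5,9):dx=+5,dy=+9->C; (6,7):dx=-4,dy=+2->D; (6,8):dx=+1,dy=+11->C
  (6,9):dx=+3,dy=+15->C; (7,8):dx=+5,dy=+9->C; (7,9):dx=+7,dy=+13->C; (8,9):dx=+2,dy=+4->C
Step 2: C = 20, D = 16, total pairs = 36.
Step 3: tau = (C - D)/(n(n-1)/2) = (20 - 16)/36 = 0.111111.
Step 4: Exact two-sided p-value (enumerate n! = 362880 permutations of y under H0): p = 0.761414.
Step 5: alpha = 0.05. fail to reject H0.

tau_b = 0.1111 (C=20, D=16), p = 0.761414, fail to reject H0.


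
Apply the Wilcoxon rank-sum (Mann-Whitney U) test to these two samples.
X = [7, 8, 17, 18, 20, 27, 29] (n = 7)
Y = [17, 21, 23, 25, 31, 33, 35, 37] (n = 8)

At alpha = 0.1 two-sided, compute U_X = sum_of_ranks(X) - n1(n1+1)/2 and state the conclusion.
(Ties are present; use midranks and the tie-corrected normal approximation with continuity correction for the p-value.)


Step 1: Combine and sort all 15 observations; assign midranks.
sorted (value, group): (7,X), (8,X), (17,X), (17,Y), (18,X), (20,X), (21,Y), (23,Y), (25,Y), (27,X), (29,X), (31,Y), (33,Y), (35,Y), (37,Y)
ranks: 7->1, 8->2, 17->3.5, 17->3.5, 18->5, 20->6, 21->7, 23->8, 25->9, 27->10, 29->11, 31->12, 33->13, 35->14, 37->15
Step 2: Rank sum for X: R1 = 1 + 2 + 3.5 + 5 + 6 + 10 + 11 = 38.5.
Step 3: U_X = R1 - n1(n1+1)/2 = 38.5 - 7*8/2 = 38.5 - 28 = 10.5.
       U_Y = n1*n2 - U_X = 56 - 10.5 = 45.5.
Step 4: Ties are present, so use the tie-corrected normal approximation (with continuity correction) for the p-value.
Step 5: p-value = 0.048939; compare to alpha = 0.1. reject H0.

U_X = 10.5, p = 0.048939, reject H0 at alpha = 0.1.


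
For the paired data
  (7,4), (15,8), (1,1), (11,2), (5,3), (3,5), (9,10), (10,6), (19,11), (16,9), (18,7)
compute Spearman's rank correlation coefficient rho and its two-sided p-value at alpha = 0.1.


Step 1: Rank x and y separately (midranks; no ties here).
rank(x): 7->4, 15->8, 1->1, 11->7, 5->3, 3->2, 9->5, 10->6, 19->11, 16->9, 18->10
rank(y): 4->4, 8->8, 1->1, 2->2, 3->3, 5->5, 10->10, 6->6, 11->11, 9->9, 7->7
Step 2: d_i = R_x(i) - R_y(i); compute d_i^2.
  (4-4)^2=0, (8-8)^2=0, (1-1)^2=0, (7-2)^2=25, (3-3)^2=0, (2-5)^2=9, (5-10)^2=25, (6-6)^2=0, (11-11)^2=0, (9-9)^2=0, (10-7)^2=9
sum(d^2) = 68.
Step 3: rho = 1 - 6*68 / (11*(11^2 - 1)) = 1 - 408/1320 = 0.690909.
Step 4: Under H0, t = rho * sqrt((n-2)/(1-rho^2)) = 2.8671 ~ t(9).
Step 5: Two-sided p-value from the t-distribution with 9 df = 0.018565.
Step 6: alpha = 0.1. reject H0.

rho = 0.6909, p = 0.018565, reject H0 at alpha = 0.1.


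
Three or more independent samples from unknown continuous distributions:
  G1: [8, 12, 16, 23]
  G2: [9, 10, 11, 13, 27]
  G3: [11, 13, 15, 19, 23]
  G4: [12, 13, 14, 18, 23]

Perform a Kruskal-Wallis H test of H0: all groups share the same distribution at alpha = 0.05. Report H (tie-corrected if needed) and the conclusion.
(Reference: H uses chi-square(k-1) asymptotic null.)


Step 1: Combine all N = 19 observations and assign midranks.
sorted (value, group, rank): (8,G1,1), (9,G2,2), (10,G2,3), (11,G2,4.5), (11,G3,4.5), (12,G1,6.5), (12,G4,6.5), (13,G2,9), (13,G3,9), (13,G4,9), (14,G4,11), (15,G3,12), (16,G1,13), (18,G4,14), (19,G3,15), (23,G1,17), (23,G3,17), (23,G4,17), (27,G2,19)
Step 2: Sum ranks within each group.
R_1 = 37.5 (n_1 = 4)
R_2 = 37.5 (n_2 = 5)
R_3 = 57.5 (n_3 = 5)
R_4 = 57.5 (n_4 = 5)
Step 3: H = 12/(N(N+1)) * sum(R_i^2/n_i) - 3(N+1)
     = 12/(19*20) * (37.5^2/4 + 37.5^2/5 + 57.5^2/5 + 57.5^2/5) - 3*20
     = 0.031579 * 1955.31 - 60
     = 1.746711.
Step 4: Ties present; correction factor C = 1 - 60/(19^3 - 19) = 0.991228. Corrected H = 1.746711 / 0.991228 = 1.762168.
Step 5: Under H0, H ~ chi^2(3); p-value = 0.623202.
Step 6: alpha = 0.05. fail to reject H0.

H = 1.7622, df = 3, p = 0.623202, fail to reject H0.


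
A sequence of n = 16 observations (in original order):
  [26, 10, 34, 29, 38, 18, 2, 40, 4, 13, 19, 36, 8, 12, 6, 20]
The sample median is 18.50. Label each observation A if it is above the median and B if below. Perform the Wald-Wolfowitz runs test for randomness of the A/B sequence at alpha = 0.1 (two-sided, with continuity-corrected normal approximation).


Step 1: Compute median = 18.50; label A = above, B = below.
Labels in order: ABAAABBABBAABBBA  (n_A = 8, n_B = 8)
Step 2: Count runs R = 9.
Step 3: Under H0 (random ordering), E[R] = 2*n_A*n_B/(n_A+n_B) + 1 = 2*8*8/16 + 1 = 9.0000.
        Var[R] = 2*n_A*n_B*(2*n_A*n_B - n_A - n_B) / ((n_A+n_B)^2 * (n_A+n_B-1)) = 14336/3840 = 3.7333.
        SD[R] = 1.9322.
Step 4: R = E[R], so z = 0 with no continuity correction.
Step 5: Two-sided p-value via normal approximation = 2*(1 - Phi(|z|)) = 1.000000.
Step 6: alpha = 0.1. fail to reject H0.

R = 9, z = 0.0000, p = 1.000000, fail to reject H0.


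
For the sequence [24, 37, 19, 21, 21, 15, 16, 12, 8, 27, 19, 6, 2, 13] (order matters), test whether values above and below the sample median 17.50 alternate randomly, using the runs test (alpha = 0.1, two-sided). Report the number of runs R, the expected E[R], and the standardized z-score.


Step 1: Compute median = 17.50; label A = above, B = below.
Labels in order: AAAAABBBBAABBB  (n_A = 7, n_B = 7)
Step 2: Count runs R = 4.
Step 3: Under H0 (random ordering), E[R] = 2*n_A*n_B/(n_A+n_B) + 1 = 2*7*7/14 + 1 = 8.0000.
        Var[R] = 2*n_A*n_B*(2*n_A*n_B - n_A - n_B) / ((n_A+n_B)^2 * (n_A+n_B-1)) = 8232/2548 = 3.2308.
        SD[R] = 1.7974.
Step 4: Continuity-corrected z = (R + 0.5 - E[R]) / SD[R] = (4 + 0.5 - 8.0000) / 1.7974 = -1.9472.
Step 5: Two-sided p-value via normal approximation = 2*(1 - Phi(|z|)) = 0.051508.
Step 6: alpha = 0.1. reject H0.

R = 4, z = -1.9472, p = 0.051508, reject H0.


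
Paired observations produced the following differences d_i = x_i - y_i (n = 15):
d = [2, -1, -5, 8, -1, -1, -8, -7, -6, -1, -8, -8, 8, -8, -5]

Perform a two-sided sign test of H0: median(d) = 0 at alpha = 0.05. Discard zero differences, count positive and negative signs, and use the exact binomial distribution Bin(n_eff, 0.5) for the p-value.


Step 1: Discard zero differences. Original n = 15; n_eff = number of nonzero differences = 15.
Nonzero differences (with sign): +2, -1, -5, +8, -1, -1, -8, -7, -6, -1, -8, -8, +8, -8, -5
Step 2: Count signs: positive = 3, negative = 12.
Step 3: Under H0: P(positive) = 0.5, so the number of positives S ~ Bin(15, 0.5).
Step 4: Two-sided exact p-value = sum of Bin(15,0.5) probabilities at or below the observed probability = 0.035156.
Step 5: alpha = 0.05. reject H0.

n_eff = 15, pos = 3, neg = 12, p = 0.035156, reject H0.


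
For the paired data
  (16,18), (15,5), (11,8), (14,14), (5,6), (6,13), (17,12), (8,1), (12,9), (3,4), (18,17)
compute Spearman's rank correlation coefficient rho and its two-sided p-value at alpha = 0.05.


Step 1: Rank x and y separately (midranks; no ties here).
rank(x): 16->9, 15->8, 11->5, 14->7, 5->2, 6->3, 17->10, 8->4, 12->6, 3->1, 18->11
rank(y): 18->11, 5->3, 8->5, 14->9, 6->4, 13->8, 12->7, 1->1, 9->6, 4->2, 17->10
Step 2: d_i = R_x(i) - R_y(i); compute d_i^2.
  (9-11)^2=4, (8-3)^2=25, (5-5)^2=0, (7-9)^2=4, (2-4)^2=4, (3-8)^2=25, (10-7)^2=9, (4-1)^2=9, (6-6)^2=0, (1-2)^2=1, (11-10)^2=1
sum(d^2) = 82.
Step 3: rho = 1 - 6*82 / (11*(11^2 - 1)) = 1 - 492/1320 = 0.627273.
Step 4: Under H0, t = rho * sqrt((n-2)/(1-rho^2)) = 2.4163 ~ t(9).
Step 5: Two-sided p-value from the t-distribution with 9 df = 0.038845.
Step 6: alpha = 0.05. reject H0.

rho = 0.6273, p = 0.038845, reject H0 at alpha = 0.05.


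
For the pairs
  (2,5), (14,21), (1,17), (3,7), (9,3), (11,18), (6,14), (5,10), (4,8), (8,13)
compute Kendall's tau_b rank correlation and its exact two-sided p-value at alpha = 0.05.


Step 1: Enumerate the 45 unordered pairs (i,j) with i<j and classify each by sign(x_j-x_i) * sign(y_j-y_i).
  (1,2):dx=+12,dy=+16->C; (1,3):dx=-1,dy=+12->D; (1,4):dx=+1,dy=+2->C; (1,5):dx=+7,dy=-2->D
  (1,6):dx=+9,dy=+13->C; (1,7):dx=+4,dy=+9->C; (1,8):dx=+3,dy=+5->C; (1,9):dx=+2,dy=+3->C
  (1,10):dx=+6,dy=+8->C; (2,3):dx=-13,dy=-4->C; (2,4):dx=-11,dy=-14->C; (2,5):dx=-5,dy=-18->C
  (2,6):dx=-3,dy=-3->C; (2,7):dx=-8,dy=-7->C; (2,8):dx=-9,dy=-11->C; (2,9):dx=-10,dy=-13->C
  (2,10):dx=-6,dy=-8->C; (3,4):dx=+2,dy=-10->D; (3,5):dx=+8,dy=-14->D; (3,6):dx=+10,dy=+1->C
  (3,7):dx=+5,dy=-3->D; (3,8):dx=+4,dy=-7->D; (3,9):dx=+3,dy=-9->D; (3,10):dx=+7,dy=-4->D
  (4,5):dx=+6,dy=-4->D; (4,6):dx=+8,dy=+11->C; (4,7):dx=+3,dy=+7->C; (4,8):dx=+2,dy=+3->C
  (4,9):dx=+1,dy=+1->C; (4,10):dx=+5,dy=+6->C; (5,6):dx=+2,dy=+15->C; (5,7):dx=-3,dy=+11->D
  (5,8):dx=-4,dy=+7->D; (5,9):dx=-5,dy=+5->D; (5,10):dx=-1,dy=+10->D; (6,7):dx=-5,dy=-4->C
  (6,8):dx=-6,dy=-8->C; (6,9):dx=-7,dy=-10->C; (6,10):dx=-3,dy=-5->C; (7,8):dx=-1,dy=-4->C
  (7,9):dx=-2,dy=-6->C; (7,10):dx=+2,dy=-1->D; (8,9):dx=-1,dy=-2->C; (8,10):dx=+3,dy=+3->C
  (9,10):dx=+4,dy=+5->C
Step 2: C = 31, D = 14, total pairs = 45.
Step 3: tau = (C - D)/(n(n-1)/2) = (31 - 14)/45 = 0.377778.
Step 4: Exact two-sided p-value (enumerate n! = 3628800 permutations of y under H0): p = 0.155742.
Step 5: alpha = 0.05. fail to reject H0.

tau_b = 0.3778 (C=31, D=14), p = 0.155742, fail to reject H0.


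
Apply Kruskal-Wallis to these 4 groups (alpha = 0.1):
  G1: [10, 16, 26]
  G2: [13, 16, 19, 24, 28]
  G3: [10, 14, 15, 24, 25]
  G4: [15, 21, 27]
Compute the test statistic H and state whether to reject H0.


Step 1: Combine all N = 16 observations and assign midranks.
sorted (value, group, rank): (10,G1,1.5), (10,G3,1.5), (13,G2,3), (14,G3,4), (15,G3,5.5), (15,G4,5.5), (16,G1,7.5), (16,G2,7.5), (19,G2,9), (21,G4,10), (24,G2,11.5), (24,G3,11.5), (25,G3,13), (26,G1,14), (27,G4,15), (28,G2,16)
Step 2: Sum ranks within each group.
R_1 = 23 (n_1 = 3)
R_2 = 47 (n_2 = 5)
R_3 = 35.5 (n_3 = 5)
R_4 = 30.5 (n_4 = 3)
Step 3: H = 12/(N(N+1)) * sum(R_i^2/n_i) - 3(N+1)
     = 12/(16*17) * (23^2/3 + 47^2/5 + 35.5^2/5 + 30.5^2/3) - 3*17
     = 0.044118 * 1180.27 - 51
     = 1.070588.
Step 4: Ties present; correction factor C = 1 - 24/(16^3 - 16) = 0.994118. Corrected H = 1.070588 / 0.994118 = 1.076923.
Step 5: Under H0, H ~ chi^2(3); p-value = 0.782648.
Step 6: alpha = 0.1. fail to reject H0.

H = 1.0769, df = 3, p = 0.782648, fail to reject H0.


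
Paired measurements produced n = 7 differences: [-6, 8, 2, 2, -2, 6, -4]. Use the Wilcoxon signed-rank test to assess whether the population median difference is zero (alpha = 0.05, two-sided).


Step 1: Drop any zero differences (none here) and take |d_i|.
|d| = [6, 8, 2, 2, 2, 6, 4]
Step 2: Midrank |d_i| (ties get averaged ranks).
ranks: |6|->5.5, |8|->7, |2|->2, |2|->2, |2|->2, |6|->5.5, |4|->4
Step 3: Attach original signs; sum ranks with positive sign and with negative sign.
W+ = 7 + 2 + 2 + 5.5 = 16.5
W- = 5.5 + 2 + 4 = 11.5
(Check: W+ + W- = 28 should equal n(n+1)/2 = 28.)
Step 4: Test statistic W = min(W+, W-) = 11.5.
Step 5: Ties in |d|, so use the tie-corrected normal approximation.
        E[W] = n(n+1)/4 = 7*8/4 = 14.
        Tie groups: |d|=2 (t=3), |d|=6 (t=2); sum(t^3 - t) = 30.
        Var[W] = n(n+1)(2n+1)/24 - sum(t^3-t)/48 = 840/24 - 30/48 = 34.375.
        z = (W - E[W]) / sqrt(Var[W]) = (11.5 - 14) / 5.8630 = -0.4264.
        Two-sided p = 2*Phi(z) = 0.669815.
Step 6: alpha = 0.05. fail to reject H0.

W+ = 16.5, W- = 11.5, W = min = 11.5, p = 0.669815, fail to reject H0.


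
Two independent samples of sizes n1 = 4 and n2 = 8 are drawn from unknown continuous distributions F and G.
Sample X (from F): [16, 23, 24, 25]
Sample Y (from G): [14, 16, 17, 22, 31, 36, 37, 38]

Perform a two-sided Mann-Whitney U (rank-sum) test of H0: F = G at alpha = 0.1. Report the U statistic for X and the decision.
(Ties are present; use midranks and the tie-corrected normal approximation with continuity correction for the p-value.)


Step 1: Combine and sort all 12 observations; assign midranks.
sorted (value, group): (14,Y), (16,X), (16,Y), (17,Y), (22,Y), (23,X), (24,X), (25,X), (31,Y), (36,Y), (37,Y), (38,Y)
ranks: 14->1, 16->2.5, 16->2.5, 17->4, 22->5, 23->6, 24->7, 25->8, 31->9, 36->10, 37->11, 38->12
Step 2: Rank sum for X: R1 = 2.5 + 6 + 7 + 8 = 23.5.
Step 3: U_X = R1 - n1(n1+1)/2 = 23.5 - 4*5/2 = 23.5 - 10 = 13.5.
       U_Y = n1*n2 - U_X = 32 - 13.5 = 18.5.
Step 4: Ties are present, so use the tie-corrected normal approximation (with continuity correction) for the p-value.
Step 5: p-value = 0.733647; compare to alpha = 0.1. fail to reject H0.

U_X = 13.5, p = 0.733647, fail to reject H0 at alpha = 0.1.


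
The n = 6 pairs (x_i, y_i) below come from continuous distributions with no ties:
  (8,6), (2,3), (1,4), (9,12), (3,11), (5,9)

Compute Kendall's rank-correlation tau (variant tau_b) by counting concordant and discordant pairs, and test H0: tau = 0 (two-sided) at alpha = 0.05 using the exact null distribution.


Step 1: Enumerate the 15 unordered pairs (i,j) with i<j and classify each by sign(x_j-x_i) * sign(y_j-y_i).
  (1,2):dx=-6,dy=-3->C; (1,3):dx=-7,dy=-2->C; (1,4):dx=+1,dy=+6->C; (1,5):dx=-5,dy=+5->D
  (1,6):dx=-3,dy=+3->D; (2,3):dx=-1,dy=+1->D; (2,4):dx=+7,dy=+9->C; (2,5):dx=+1,dy=+8->C
  (2,6):dx=+3,dy=+6->C; (3,4):dx=+8,dy=+8->C; (3,5):dx=+2,dy=+7->C; (3,6):dx=+4,dy=+5->C
  (4,5):dx=-6,dy=-1->C; (4,6):dx=-4,dy=-3->C; (5,6):dx=+2,dy=-2->D
Step 2: C = 11, D = 4, total pairs = 15.
Step 3: tau = (C - D)/(n(n-1)/2) = (11 - 4)/15 = 0.466667.
Step 4: Exact two-sided p-value (enumerate n! = 720 permutations of y under H0): p = 0.272222.
Step 5: alpha = 0.05. fail to reject H0.

tau_b = 0.4667 (C=11, D=4), p = 0.272222, fail to reject H0.


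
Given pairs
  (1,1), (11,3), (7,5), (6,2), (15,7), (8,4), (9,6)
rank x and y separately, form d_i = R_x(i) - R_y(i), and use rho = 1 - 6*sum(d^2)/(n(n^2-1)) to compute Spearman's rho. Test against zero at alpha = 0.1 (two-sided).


Step 1: Rank x and y separately (midranks; no ties here).
rank(x): 1->1, 11->6, 7->3, 6->2, 15->7, 8->4, 9->5
rank(y): 1->1, 3->3, 5->5, 2->2, 7->7, 4->4, 6->6
Step 2: d_i = R_x(i) - R_y(i); compute d_i^2.
  (1-1)^2=0, (6-3)^2=9, (3-5)^2=4, (2-2)^2=0, (7-7)^2=0, (4-4)^2=0, (5-6)^2=1
sum(d^2) = 14.
Step 3: rho = 1 - 6*14 / (7*(7^2 - 1)) = 1 - 84/336 = 0.750000.
Step 4: Under H0, t = rho * sqrt((n-2)/(1-rho^2)) = 2.5355 ~ t(5).
Step 5: Two-sided p-value from the t-distribution with 5 df = 0.052181.
Step 6: alpha = 0.1. reject H0.

rho = 0.7500, p = 0.052181, reject H0 at alpha = 0.1.


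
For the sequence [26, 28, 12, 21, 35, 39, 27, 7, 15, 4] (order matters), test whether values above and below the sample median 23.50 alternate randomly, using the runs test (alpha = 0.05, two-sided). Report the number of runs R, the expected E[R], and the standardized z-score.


Step 1: Compute median = 23.50; label A = above, B = below.
Labels in order: AABBAAABBB  (n_A = 5, n_B = 5)
Step 2: Count runs R = 4.
Step 3: Under H0 (random ordering), E[R] = 2*n_A*n_B/(n_A+n_B) + 1 = 2*5*5/10 + 1 = 6.0000.
        Var[R] = 2*n_A*n_B*(2*n_A*n_B - n_A - n_B) / ((n_A+n_B)^2 * (n_A+n_B-1)) = 2000/900 = 2.2222.
        SD[R] = 1.4907.
Step 4: Continuity-corrected z = (R + 0.5 - E[R]) / SD[R] = (4 + 0.5 - 6.0000) / 1.4907 = -1.0062.
Step 5: Two-sided p-value via normal approximation = 2*(1 - Phi(|z|)) = 0.314305.
Step 6: alpha = 0.05. fail to reject H0.

R = 4, z = -1.0062, p = 0.314305, fail to reject H0.


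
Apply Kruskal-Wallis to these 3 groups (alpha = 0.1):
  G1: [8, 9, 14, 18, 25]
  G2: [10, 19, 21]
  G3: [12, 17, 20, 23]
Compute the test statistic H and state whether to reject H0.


Step 1: Combine all N = 12 observations and assign midranks.
sorted (value, group, rank): (8,G1,1), (9,G1,2), (10,G2,3), (12,G3,4), (14,G1,5), (17,G3,6), (18,G1,7), (19,G2,8), (20,G3,9), (21,G2,10), (23,G3,11), (25,G1,12)
Step 2: Sum ranks within each group.
R_1 = 27 (n_1 = 5)
R_2 = 21 (n_2 = 3)
R_3 = 30 (n_3 = 4)
Step 3: H = 12/(N(N+1)) * sum(R_i^2/n_i) - 3(N+1)
     = 12/(12*13) * (27^2/5 + 21^2/3 + 30^2/4) - 3*13
     = 0.076923 * 517.8 - 39
     = 0.830769.
Step 4: No ties, so H is used without correction.
Step 5: Under H0, H ~ chi^2(2); p-value = 0.660086.
Step 6: alpha = 0.1. fail to reject H0.

H = 0.8308, df = 2, p = 0.660086, fail to reject H0.


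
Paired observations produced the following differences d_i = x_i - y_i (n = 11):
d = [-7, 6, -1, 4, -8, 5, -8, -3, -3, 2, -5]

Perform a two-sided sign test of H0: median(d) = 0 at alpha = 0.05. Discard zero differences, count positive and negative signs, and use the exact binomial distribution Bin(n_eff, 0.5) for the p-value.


Step 1: Discard zero differences. Original n = 11; n_eff = number of nonzero differences = 11.
Nonzero differences (with sign): -7, +6, -1, +4, -8, +5, -8, -3, -3, +2, -5
Step 2: Count signs: positive = 4, negative = 7.
Step 3: Under H0: P(positive) = 0.5, so the number of positives S ~ Bin(11, 0.5).
Step 4: Two-sided exact p-value = sum of Bin(11,0.5) probabilities at or below the observed probability = 0.548828.
Step 5: alpha = 0.05. fail to reject H0.

n_eff = 11, pos = 4, neg = 7, p = 0.548828, fail to reject H0.


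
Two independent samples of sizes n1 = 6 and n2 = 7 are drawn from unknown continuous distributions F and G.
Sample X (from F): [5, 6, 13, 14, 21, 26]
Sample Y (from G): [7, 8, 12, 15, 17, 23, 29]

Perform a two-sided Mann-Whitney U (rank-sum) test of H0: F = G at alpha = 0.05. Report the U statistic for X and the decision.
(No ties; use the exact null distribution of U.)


Step 1: Combine and sort all 13 observations; assign midranks.
sorted (value, group): (5,X), (6,X), (7,Y), (8,Y), (12,Y), (13,X), (14,X), (15,Y), (17,Y), (21,X), (23,Y), (26,X), (29,Y)
ranks: 5->1, 6->2, 7->3, 8->4, 12->5, 13->6, 14->7, 15->8, 17->9, 21->10, 23->11, 26->12, 29->13
Step 2: Rank sum for X: R1 = 1 + 2 + 6 + 7 + 10 + 12 = 38.
Step 3: U_X = R1 - n1(n1+1)/2 = 38 - 6*7/2 = 38 - 21 = 17.
       U_Y = n1*n2 - U_X = 42 - 17 = 25.
Step 4: No ties, so the exact null distribution of U (based on enumerating the C(13,6) = 1716 equally likely rank assignments) gives the two-sided p-value.
Step 5: p-value = 0.628205; compare to alpha = 0.05. fail to reject H0.

U_X = 17, p = 0.628205, fail to reject H0 at alpha = 0.05.


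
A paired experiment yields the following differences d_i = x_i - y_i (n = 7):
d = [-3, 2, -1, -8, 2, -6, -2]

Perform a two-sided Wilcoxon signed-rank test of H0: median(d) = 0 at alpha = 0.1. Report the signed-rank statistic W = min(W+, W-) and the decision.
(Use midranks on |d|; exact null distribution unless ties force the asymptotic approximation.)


Step 1: Drop any zero differences (none here) and take |d_i|.
|d| = [3, 2, 1, 8, 2, 6, 2]
Step 2: Midrank |d_i| (ties get averaged ranks).
ranks: |3|->5, |2|->3, |1|->1, |8|->7, |2|->3, |6|->6, |2|->3
Step 3: Attach original signs; sum ranks with positive sign and with negative sign.
W+ = 3 + 3 = 6
W- = 5 + 1 + 7 + 6 + 3 = 22
(Check: W+ + W- = 28 should equal n(n+1)/2 = 28.)
Step 4: Test statistic W = min(W+, W-) = 6.
Step 5: Ties in |d|, so use the tie-corrected normal approximation.
        E[W] = n(n+1)/4 = 7*8/4 = 14.
        Tie groups: |d|=2 (t=3); sum(t^3 - t) = 24.
        Var[W] = n(n+1)(2n+1)/24 - sum(t^3-t)/48 = 840/24 - 24/48 = 34.5.
        z = (W - E[W]) / sqrt(Var[W]) = (6 - 14) / 5.8737 = -1.3620.
        Two-sided p = 2*Phi(z) = 0.173195.
Step 6: alpha = 0.1. fail to reject H0.

W+ = 6, W- = 22, W = min = 6, p = 0.173195, fail to reject H0.


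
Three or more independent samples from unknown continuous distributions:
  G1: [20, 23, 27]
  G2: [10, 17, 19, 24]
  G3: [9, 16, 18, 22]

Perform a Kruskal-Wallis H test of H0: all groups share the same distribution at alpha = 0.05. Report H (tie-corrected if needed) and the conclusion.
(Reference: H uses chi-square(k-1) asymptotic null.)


Step 1: Combine all N = 11 observations and assign midranks.
sorted (value, group, rank): (9,G3,1), (10,G2,2), (16,G3,3), (17,G2,4), (18,G3,5), (19,G2,6), (20,G1,7), (22,G3,8), (23,G1,9), (24,G2,10), (27,G1,11)
Step 2: Sum ranks within each group.
R_1 = 27 (n_1 = 3)
R_2 = 22 (n_2 = 4)
R_3 = 17 (n_3 = 4)
Step 3: H = 12/(N(N+1)) * sum(R_i^2/n_i) - 3(N+1)
     = 12/(11*12) * (27^2/3 + 22^2/4 + 17^2/4) - 3*12
     = 0.090909 * 436.25 - 36
     = 3.659091.
Step 4: No ties, so H is used without correction.
Step 5: Under H0, H ~ chi^2(2); p-value = 0.160486.
Step 6: alpha = 0.05. fail to reject H0.

H = 3.6591, df = 2, p = 0.160486, fail to reject H0.


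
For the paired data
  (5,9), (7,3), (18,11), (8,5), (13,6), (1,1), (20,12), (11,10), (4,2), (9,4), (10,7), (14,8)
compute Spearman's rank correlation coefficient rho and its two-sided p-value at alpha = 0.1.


Step 1: Rank x and y separately (midranks; no ties here).
rank(x): 5->3, 7->4, 18->11, 8->5, 13->9, 1->1, 20->12, 11->8, 4->2, 9->6, 10->7, 14->10
rank(y): 9->9, 3->3, 11->11, 5->5, 6->6, 1->1, 12->12, 10->10, 2->2, 4->4, 7->7, 8->8
Step 2: d_i = R_x(i) - R_y(i); compute d_i^2.
  (3-9)^2=36, (4-3)^2=1, (11-11)^2=0, (5-5)^2=0, (9-6)^2=9, (1-1)^2=0, (12-12)^2=0, (8-10)^2=4, (2-2)^2=0, (6-4)^2=4, (7-7)^2=0, (10-8)^2=4
sum(d^2) = 58.
Step 3: rho = 1 - 6*58 / (12*(12^2 - 1)) = 1 - 348/1716 = 0.797203.
Step 4: Under H0, t = rho * sqrt((n-2)/(1-rho^2)) = 4.1758 ~ t(10).
Step 5: Two-sided p-value from the t-distribution with 10 df = 0.001900.
Step 6: alpha = 0.1. reject H0.

rho = 0.7972, p = 0.001900, reject H0 at alpha = 0.1.


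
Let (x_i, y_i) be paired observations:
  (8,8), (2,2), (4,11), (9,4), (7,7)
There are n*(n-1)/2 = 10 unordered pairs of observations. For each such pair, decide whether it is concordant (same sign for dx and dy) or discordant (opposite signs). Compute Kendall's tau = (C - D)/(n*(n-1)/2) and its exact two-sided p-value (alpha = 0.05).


Step 1: Enumerate the 10 unordered pairs (i,j) with i<j and classify each by sign(x_j-x_i) * sign(y_j-y_i).
  (1,2):dx=-6,dy=-6->C; (1,3):dx=-4,dy=+3->D; (1,4):dx=+1,dy=-4->D; (1,5):dx=-1,dy=-1->C
  (2,3):dx=+2,dy=+9->C; (2,4):dx=+7,dy=+2->C; (2,5):dx=+5,dy=+5->C; (3,4):dx=+5,dy=-7->D
  (3,5):dx=+3,dy=-4->D; (4,5):dx=-2,dy=+3->D
Step 2: C = 5, D = 5, total pairs = 10.
Step 3: tau = (C - D)/(n(n-1)/2) = (5 - 5)/10 = 0.000000.
Step 4: Exact two-sided p-value (enumerate n! = 120 permutations of y under H0): p = 1.000000.
Step 5: alpha = 0.05. fail to reject H0.

tau_b = 0.0000 (C=5, D=5), p = 1.000000, fail to reject H0.


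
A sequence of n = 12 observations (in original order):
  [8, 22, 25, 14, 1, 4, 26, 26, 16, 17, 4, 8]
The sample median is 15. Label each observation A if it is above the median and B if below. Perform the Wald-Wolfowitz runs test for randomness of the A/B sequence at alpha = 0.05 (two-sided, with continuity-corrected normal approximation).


Step 1: Compute median = 15; label A = above, B = below.
Labels in order: BAABBBAAAABB  (n_A = 6, n_B = 6)
Step 2: Count runs R = 5.
Step 3: Under H0 (random ordering), E[R] = 2*n_A*n_B/(n_A+n_B) + 1 = 2*6*6/12 + 1 = 7.0000.
        Var[R] = 2*n_A*n_B*(2*n_A*n_B - n_A - n_B) / ((n_A+n_B)^2 * (n_A+n_B-1)) = 4320/1584 = 2.7273.
        SD[R] = 1.6514.
Step 4: Continuity-corrected z = (R + 0.5 - E[R]) / SD[R] = (5 + 0.5 - 7.0000) / 1.6514 = -0.9083.
Step 5: Two-sided p-value via normal approximation = 2*(1 - Phi(|z|)) = 0.363722.
Step 6: alpha = 0.05. fail to reject H0.

R = 5, z = -0.9083, p = 0.363722, fail to reject H0.


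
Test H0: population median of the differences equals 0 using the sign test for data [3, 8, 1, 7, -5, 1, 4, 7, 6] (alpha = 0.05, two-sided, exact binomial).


Step 1: Discard zero differences. Original n = 9; n_eff = number of nonzero differences = 9.
Nonzero differences (with sign): +3, +8, +1, +7, -5, +1, +4, +7, +6
Step 2: Count signs: positive = 8, negative = 1.
Step 3: Under H0: P(positive) = 0.5, so the number of positives S ~ Bin(9, 0.5).
Step 4: Two-sided exact p-value = sum of Bin(9,0.5) probabilities at or below the observed probability = 0.039062.
Step 5: alpha = 0.05. reject H0.

n_eff = 9, pos = 8, neg = 1, p = 0.039062, reject H0.


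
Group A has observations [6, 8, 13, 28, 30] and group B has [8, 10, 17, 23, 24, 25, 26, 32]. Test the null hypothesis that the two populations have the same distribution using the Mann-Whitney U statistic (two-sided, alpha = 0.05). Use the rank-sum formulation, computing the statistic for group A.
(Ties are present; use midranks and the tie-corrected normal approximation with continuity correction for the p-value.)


Step 1: Combine and sort all 13 observations; assign midranks.
sorted (value, group): (6,X), (8,X), (8,Y), (10,Y), (13,X), (17,Y), (23,Y), (24,Y), (25,Y), (26,Y), (28,X), (30,X), (32,Y)
ranks: 6->1, 8->2.5, 8->2.5, 10->4, 13->5, 17->6, 23->7, 24->8, 25->9, 26->10, 28->11, 30->12, 32->13
Step 2: Rank sum for X: R1 = 1 + 2.5 + 5 + 11 + 12 = 31.5.
Step 3: U_X = R1 - n1(n1+1)/2 = 31.5 - 5*6/2 = 31.5 - 15 = 16.5.
       U_Y = n1*n2 - U_X = 40 - 16.5 = 23.5.
Step 4: Ties are present, so use the tie-corrected normal approximation (with continuity correction) for the p-value.
Step 5: p-value = 0.660111; compare to alpha = 0.05. fail to reject H0.

U_X = 16.5, p = 0.660111, fail to reject H0 at alpha = 0.05.


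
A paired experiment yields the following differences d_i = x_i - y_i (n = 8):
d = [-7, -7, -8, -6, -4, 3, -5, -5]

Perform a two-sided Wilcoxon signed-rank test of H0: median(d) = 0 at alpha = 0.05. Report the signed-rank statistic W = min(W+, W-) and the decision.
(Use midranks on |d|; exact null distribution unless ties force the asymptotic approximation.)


Step 1: Drop any zero differences (none here) and take |d_i|.
|d| = [7, 7, 8, 6, 4, 3, 5, 5]
Step 2: Midrank |d_i| (ties get averaged ranks).
ranks: |7|->6.5, |7|->6.5, |8|->8, |6|->5, |4|->2, |3|->1, |5|->3.5, |5|->3.5
Step 3: Attach original signs; sum ranks with positive sign and with negative sign.
W+ = 1 = 1
W- = 6.5 + 6.5 + 8 + 5 + 2 + 3.5 + 3.5 = 35
(Check: W+ + W- = 36 should equal n(n+1)/2 = 36.)
Step 4: Test statistic W = min(W+, W-) = 1.
Step 5: Ties in |d|, so use the tie-corrected normal approximation.
        E[W] = n(n+1)/4 = 8*9/4 = 18.
        Tie groups: |d|=5 (t=2), |d|=7 (t=2); sum(t^3 - t) = 12.
        Var[W] = n(n+1)(2n+1)/24 - sum(t^3-t)/48 = 1224/24 - 12/48 = 50.75.
        z = (W - E[W]) / sqrt(Var[W]) = (1 - 18) / 7.1239 = -2.3863.
        Two-sided p = 2*Phi(z) = 0.017017.
Step 6: alpha = 0.05. reject H0.

W+ = 1, W- = 35, W = min = 1, p = 0.017017, reject H0.


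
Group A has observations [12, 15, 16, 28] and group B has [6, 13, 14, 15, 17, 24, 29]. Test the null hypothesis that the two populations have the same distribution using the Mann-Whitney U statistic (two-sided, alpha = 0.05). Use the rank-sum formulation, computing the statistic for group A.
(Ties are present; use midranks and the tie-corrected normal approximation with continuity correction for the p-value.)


Step 1: Combine and sort all 11 observations; assign midranks.
sorted (value, group): (6,Y), (12,X), (13,Y), (14,Y), (15,X), (15,Y), (16,X), (17,Y), (24,Y), (28,X), (29,Y)
ranks: 6->1, 12->2, 13->3, 14->4, 15->5.5, 15->5.5, 16->7, 17->8, 24->9, 28->10, 29->11
Step 2: Rank sum for X: R1 = 2 + 5.5 + 7 + 10 = 24.5.
Step 3: U_X = R1 - n1(n1+1)/2 = 24.5 - 4*5/2 = 24.5 - 10 = 14.5.
       U_Y = n1*n2 - U_X = 28 - 14.5 = 13.5.
Step 4: Ties are present, so use the tie-corrected normal approximation (with continuity correction) for the p-value.
Step 5: p-value = 1.000000; compare to alpha = 0.05. fail to reject H0.

U_X = 14.5, p = 1.000000, fail to reject H0 at alpha = 0.05.


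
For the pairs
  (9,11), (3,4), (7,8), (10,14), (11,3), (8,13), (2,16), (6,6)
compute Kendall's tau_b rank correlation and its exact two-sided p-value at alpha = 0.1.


Step 1: Enumerate the 28 unordered pairs (i,j) with i<j and classify each by sign(x_j-x_i) * sign(y_j-y_i).
  (1,2):dx=-6,dy=-7->C; (1,3):dx=-2,dy=-3->C; (1,4):dx=+1,dy=+3->C; (1,5):dx=+2,dy=-8->D
  (1,6):dx=-1,dy=+2->D; (1,7):dx=-7,dy=+5->D; (1,8):dx=-3,dy=-5->C; (2,3):dx=+4,dy=+4->C
  (2,4):dx=+7,dy=+10->C; (2,5):dx=+8,dy=-1->D; (2,6):dx=+5,dy=+9->C; (2,7):dx=-1,dy=+12->D
  (2,8):dx=+3,dy=+2->C; (3,4):dx=+3,dy=+6->C; (3,5):dx=+4,dy=-5->D; (3,6):dx=+1,dy=+5->C
  (3,7):dx=-5,dy=+8->D; (3,8):dx=-1,dy=-2->C; (4,5):dx=+1,dy=-11->D; (4,6):dx=-2,dy=-1->C
  (4,7):dx=-8,dy=+2->D; (4,8):dx=-4,dy=-8->C; (5,6):dx=-3,dy=+10->D; (5,7):dx=-9,dy=+13->D
  (5,8):dx=-5,dy=+3->D; (6,7):dx=-6,dy=+3->D; (6,8):dx=-2,dy=-7->C; (7,8):dx=+4,dy=-10->D
Step 2: C = 14, D = 14, total pairs = 28.
Step 3: tau = (C - D)/(n(n-1)/2) = (14 - 14)/28 = 0.000000.
Step 4: Exact two-sided p-value (enumerate n! = 40320 permutations of y under H0): p = 1.000000.
Step 5: alpha = 0.1. fail to reject H0.

tau_b = 0.0000 (C=14, D=14), p = 1.000000, fail to reject H0.


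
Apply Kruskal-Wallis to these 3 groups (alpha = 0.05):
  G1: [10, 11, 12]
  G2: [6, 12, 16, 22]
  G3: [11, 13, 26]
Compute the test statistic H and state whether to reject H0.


Step 1: Combine all N = 10 observations and assign midranks.
sorted (value, group, rank): (6,G2,1), (10,G1,2), (11,G1,3.5), (11,G3,3.5), (12,G1,5.5), (12,G2,5.5), (13,G3,7), (16,G2,8), (22,G2,9), (26,G3,10)
Step 2: Sum ranks within each group.
R_1 = 11 (n_1 = 3)
R_2 = 23.5 (n_2 = 4)
R_3 = 20.5 (n_3 = 3)
Step 3: H = 12/(N(N+1)) * sum(R_i^2/n_i) - 3(N+1)
     = 12/(10*11) * (11^2/3 + 23.5^2/4 + 20.5^2/3) - 3*11
     = 0.109091 * 318.479 - 33
     = 1.743182.
Step 4: Ties present; correction factor C = 1 - 12/(10^3 - 10) = 0.987879. Corrected H = 1.743182 / 0.987879 = 1.764571.
Step 5: Under H0, H ~ chi^2(2); p-value = 0.413836.
Step 6: alpha = 0.05. fail to reject H0.

H = 1.7646, df = 2, p = 0.413836, fail to reject H0.


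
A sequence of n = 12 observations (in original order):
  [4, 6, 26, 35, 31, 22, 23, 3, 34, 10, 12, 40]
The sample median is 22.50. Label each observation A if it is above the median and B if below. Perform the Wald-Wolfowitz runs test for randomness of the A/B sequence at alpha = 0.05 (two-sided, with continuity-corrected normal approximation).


Step 1: Compute median = 22.50; label A = above, B = below.
Labels in order: BBAAABABABBA  (n_A = 6, n_B = 6)
Step 2: Count runs R = 8.
Step 3: Under H0 (random ordering), E[R] = 2*n_A*n_B/(n_A+n_B) + 1 = 2*6*6/12 + 1 = 7.0000.
        Var[R] = 2*n_A*n_B*(2*n_A*n_B - n_A - n_B) / ((n_A+n_B)^2 * (n_A+n_B-1)) = 4320/1584 = 2.7273.
        SD[R] = 1.6514.
Step 4: Continuity-corrected z = (R - 0.5 - E[R]) / SD[R] = (8 - 0.5 - 7.0000) / 1.6514 = 0.3028.
Step 5: Two-sided p-value via normal approximation = 2*(1 - Phi(|z|)) = 0.762069.
Step 6: alpha = 0.05. fail to reject H0.

R = 8, z = 0.3028, p = 0.762069, fail to reject H0.


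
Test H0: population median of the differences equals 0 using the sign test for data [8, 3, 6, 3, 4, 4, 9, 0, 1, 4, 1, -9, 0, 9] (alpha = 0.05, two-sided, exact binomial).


Step 1: Discard zero differences. Original n = 14; n_eff = number of nonzero differences = 12.
Nonzero differences (with sign): +8, +3, +6, +3, +4, +4, +9, +1, +4, +1, -9, +9
Step 2: Count signs: positive = 11, negative = 1.
Step 3: Under H0: P(positive) = 0.5, so the number of positives S ~ Bin(12, 0.5).
Step 4: Two-sided exact p-value = sum of Bin(12,0.5) probabilities at or below the observed probability = 0.006348.
Step 5: alpha = 0.05. reject H0.

n_eff = 12, pos = 11, neg = 1, p = 0.006348, reject H0.


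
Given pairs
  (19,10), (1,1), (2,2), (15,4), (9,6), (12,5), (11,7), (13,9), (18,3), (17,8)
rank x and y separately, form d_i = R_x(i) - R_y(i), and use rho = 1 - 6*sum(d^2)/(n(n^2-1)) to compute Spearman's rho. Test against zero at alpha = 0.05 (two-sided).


Step 1: Rank x and y separately (midranks; no ties here).
rank(x): 19->10, 1->1, 2->2, 15->7, 9->3, 12->5, 11->4, 13->6, 18->9, 17->8
rank(y): 10->10, 1->1, 2->2, 4->4, 6->6, 5->5, 7->7, 9->9, 3->3, 8->8
Step 2: d_i = R_x(i) - R_y(i); compute d_i^2.
  (10-10)^2=0, (1-1)^2=0, (2-2)^2=0, (7-4)^2=9, (3-6)^2=9, (5-5)^2=0, (4-7)^2=9, (6-9)^2=9, (9-3)^2=36, (8-8)^2=0
sum(d^2) = 72.
Step 3: rho = 1 - 6*72 / (10*(10^2 - 1)) = 1 - 432/990 = 0.563636.
Step 4: Under H0, t = rho * sqrt((n-2)/(1-rho^2)) = 1.9300 ~ t(8).
Step 5: Two-sided p-value from the t-distribution with 8 df = 0.089724.
Step 6: alpha = 0.05. fail to reject H0.

rho = 0.5636, p = 0.089724, fail to reject H0 at alpha = 0.05.


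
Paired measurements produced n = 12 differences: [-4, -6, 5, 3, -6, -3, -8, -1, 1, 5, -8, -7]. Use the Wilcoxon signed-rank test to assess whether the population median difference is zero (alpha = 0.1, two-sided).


Step 1: Drop any zero differences (none here) and take |d_i|.
|d| = [4, 6, 5, 3, 6, 3, 8, 1, 1, 5, 8, 7]
Step 2: Midrank |d_i| (ties get averaged ranks).
ranks: |4|->5, |6|->8.5, |5|->6.5, |3|->3.5, |6|->8.5, |3|->3.5, |8|->11.5, |1|->1.5, |1|->1.5, |5|->6.5, |8|->11.5, |7|->10
Step 3: Attach original signs; sum ranks with positive sign and with negative sign.
W+ = 6.5 + 3.5 + 1.5 + 6.5 = 18
W- = 5 + 8.5 + 8.5 + 3.5 + 11.5 + 1.5 + 11.5 + 10 = 60
(Check: W+ + W- = 78 should equal n(n+1)/2 = 78.)
Step 4: Test statistic W = min(W+, W-) = 18.
Step 5: Ties in |d|, so use the tie-corrected normal approximation.
        E[W] = n(n+1)/4 = 12*13/4 = 39.
        Tie groups: |d|=1 (t=2), |d|=3 (t=2), |d|=5 (t=2), |d|=6 (t=2), |d|=8 (t=2); sum(t^3 - t) = 30.
        Var[W] = n(n+1)(2n+1)/24 - sum(t^3-t)/48 = 3900/24 - 30/48 = 161.875.
        z = (W - E[W]) / sqrt(Var[W]) = (18 - 39) / 12.7230 = -1.6506.
        Two-sided p = 2*Phi(z) = 0.098830.
Step 6: alpha = 0.1. reject H0.

W+ = 18, W- = 60, W = min = 18, p = 0.098830, reject H0.
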